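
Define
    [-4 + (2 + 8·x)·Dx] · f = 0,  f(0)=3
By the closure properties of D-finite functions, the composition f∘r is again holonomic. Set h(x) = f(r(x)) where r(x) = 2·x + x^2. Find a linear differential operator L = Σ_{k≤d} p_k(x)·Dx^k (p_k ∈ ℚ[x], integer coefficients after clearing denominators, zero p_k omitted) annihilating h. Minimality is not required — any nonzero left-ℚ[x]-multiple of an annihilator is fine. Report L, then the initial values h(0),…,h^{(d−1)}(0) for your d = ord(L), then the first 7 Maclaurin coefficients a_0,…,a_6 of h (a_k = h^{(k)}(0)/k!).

f: a_k = 3, 6, -6, 12, -30, 84, -252, …
L₀ from L_f via x↦r, Dx↦r'^{-1}Dx.
L = (-4 - 4·x) + (1 + 8·x + 4·x^2)·Dx  (order 1).
h: a_k = 3, 12, -18, 72, -342, 1800, -10116, …
ICs: h(0) = 3.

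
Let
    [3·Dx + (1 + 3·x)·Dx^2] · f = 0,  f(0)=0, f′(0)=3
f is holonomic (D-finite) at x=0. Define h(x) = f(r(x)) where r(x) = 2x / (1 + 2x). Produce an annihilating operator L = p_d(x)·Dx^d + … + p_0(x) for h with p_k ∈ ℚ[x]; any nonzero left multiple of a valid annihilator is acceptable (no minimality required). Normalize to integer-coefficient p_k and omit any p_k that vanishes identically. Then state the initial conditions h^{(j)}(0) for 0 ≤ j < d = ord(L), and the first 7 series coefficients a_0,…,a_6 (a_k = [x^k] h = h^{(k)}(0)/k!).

f: a_k = 0, 3, -9/2, 9, -81/4, 243/5, -243/2, …
Substitute x→r, Dx→(1/r')Dx; clear ⇒ L₀.
L = (10 + 32·x)·Dx + (1 + 10·x + 16·x^2)·Dx^2  (order 2).
h: a_k = 0, 6, -30, 168, -1020, 32736/5, -43680, …
ICs: h(0) = 0, h′(0) = 6.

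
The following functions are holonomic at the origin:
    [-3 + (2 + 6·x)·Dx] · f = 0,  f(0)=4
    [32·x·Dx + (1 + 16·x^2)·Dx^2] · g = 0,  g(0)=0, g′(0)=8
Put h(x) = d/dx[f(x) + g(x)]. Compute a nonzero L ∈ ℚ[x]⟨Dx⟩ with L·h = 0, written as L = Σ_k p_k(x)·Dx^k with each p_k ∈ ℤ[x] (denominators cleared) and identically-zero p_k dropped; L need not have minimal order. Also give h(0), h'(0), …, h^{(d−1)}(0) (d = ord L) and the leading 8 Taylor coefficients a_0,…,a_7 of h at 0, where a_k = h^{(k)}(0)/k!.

L = (-192 - 1440·x + 9216·x^2 + 13824·x^3) + (-155 - 768·x + 4128·x^2 + 36864·x^3 + 48384·x^4)·Dx + (-6 + 110·x + 576·x^2 + 2624·x^3 + 10752·x^4 + 13824·x^5)·Dx^2  (order 2).
h: a_k = 14, -9, -431/4, -405/8, 139577/64, -45927/128, -16272019/512, -2814669/1024, …
ICs: h(0) = 14, h′(0) = -9.

f: a_k = 4, 6, -9/2, 27/4, -405/32, 1701/64, -15309/256, 72171/512, …
g: a_k = 0, 8, 0, -128/3, 0, 2048/5, 0, -32768/7, …
Sum ⇒ L₀ = lclm(L_f,L_g) in ℚ(x)⟨Dx⟩.
Derive L from L₀ (diff closure).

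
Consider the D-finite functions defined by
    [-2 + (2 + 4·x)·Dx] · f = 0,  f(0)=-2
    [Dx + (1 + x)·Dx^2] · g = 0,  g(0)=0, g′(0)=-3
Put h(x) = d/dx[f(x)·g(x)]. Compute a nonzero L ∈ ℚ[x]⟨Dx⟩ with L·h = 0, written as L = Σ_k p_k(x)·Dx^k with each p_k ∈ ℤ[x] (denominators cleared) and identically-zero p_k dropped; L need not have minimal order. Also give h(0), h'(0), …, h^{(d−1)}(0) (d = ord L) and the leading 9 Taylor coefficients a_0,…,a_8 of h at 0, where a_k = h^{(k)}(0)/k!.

L = (1 + 4·x + x^2) + (7 + 27·x + 30·x^2 + 8·x^3)·Dx + (2 + 11·x + 21·x^2 + 16·x^3 + 4·x^4)·Dx^2  (order 2).
h: a_k = 6, 6, -12, 20, -131/4, 1089/20, -927/10, 5658/35, -129009/448, …
ICs: h(0) = 6, h′(0) = 6.

f: a_k = -2, -2, 1, -1, 5/4, -7/4, 21/8, -33/8, 429/64, …
g: a_k = 0, -3, 3/2, -1, 3/4, -3/5, 1/2, -3/7, 3/8, …
h₀=f·g: eliminate ⇒ L₀, order ≤ 1·2.
h=h₀': d/dx-closure on L₀ ⇒ L.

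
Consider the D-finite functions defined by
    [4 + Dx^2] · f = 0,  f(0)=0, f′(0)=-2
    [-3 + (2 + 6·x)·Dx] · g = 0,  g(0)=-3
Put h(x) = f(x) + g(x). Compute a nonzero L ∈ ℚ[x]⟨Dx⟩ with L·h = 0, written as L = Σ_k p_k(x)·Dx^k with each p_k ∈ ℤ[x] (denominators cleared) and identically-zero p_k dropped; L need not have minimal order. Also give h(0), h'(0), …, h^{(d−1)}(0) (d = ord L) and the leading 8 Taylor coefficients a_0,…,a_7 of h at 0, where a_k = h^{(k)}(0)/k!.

f: a_k = 0, -2, 0, 4/3, 0, -4/15, 0, 8/315, …
g: a_k = -3, -9/2, 27/8, -81/16, 1215/128, -5103/256, 45927/1024, -216513/2048, …
L₀ := lclm(L_f,L_g); ord L₀ ≤ 2+1.
L = (-516 - 1152·x - 1728·x^2) + (56 + 936·x + 3456·x^2 + 3456·x^3)·Dx + (-129 - 288·x - 432·x^2)·Dx^2 + (14 + 234·x + 864·x^2 + 864·x^3)·Dx^3  (order 3).
h: a_k = -3, -13/2, 27/8, -179/48, 1215/128, -77569/3840, 45927/1024, -68185211/645120, …
ICs: h(0) = -3, h′(0) = -13/2, h′′(0) = 27/4.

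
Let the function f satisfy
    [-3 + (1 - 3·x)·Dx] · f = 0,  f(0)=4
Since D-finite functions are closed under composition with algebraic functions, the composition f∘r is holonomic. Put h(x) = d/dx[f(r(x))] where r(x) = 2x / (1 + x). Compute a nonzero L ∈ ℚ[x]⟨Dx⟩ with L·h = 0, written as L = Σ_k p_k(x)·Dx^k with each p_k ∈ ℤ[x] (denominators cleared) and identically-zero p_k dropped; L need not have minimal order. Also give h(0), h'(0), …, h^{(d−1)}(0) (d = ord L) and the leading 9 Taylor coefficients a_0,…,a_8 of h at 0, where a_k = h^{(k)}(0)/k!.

f: a_k = 4, 12, 36, 108, 324, 972, 2916, 8748, 26244, …
L₀ from L_f via x↦r, Dx↦r'^{-1}Dx.
h₀' ⇒ L via d/dx closure of L₀.
L = 10 + (-1 + 5·x)·Dx  (order 1).
h: a_k = 24, 240, 1800, 12000, 75000, 450000, 2625000, 15000000, 84375000, …
ICs: h(0) = 24.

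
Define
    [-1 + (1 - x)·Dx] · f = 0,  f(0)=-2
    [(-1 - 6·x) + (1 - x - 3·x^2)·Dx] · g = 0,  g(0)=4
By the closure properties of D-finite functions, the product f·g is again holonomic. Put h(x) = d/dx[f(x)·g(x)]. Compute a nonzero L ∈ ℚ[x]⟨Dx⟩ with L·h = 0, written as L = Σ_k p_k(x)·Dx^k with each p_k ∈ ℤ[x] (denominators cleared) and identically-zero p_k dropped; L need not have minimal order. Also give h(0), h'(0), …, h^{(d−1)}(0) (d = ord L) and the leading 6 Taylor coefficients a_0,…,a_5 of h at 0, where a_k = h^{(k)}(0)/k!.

L = (12 + 6·x - 12·x^2 - 96·x^3 + 108·x^4) + (-2 + 21·x^2 - 16·x^3 - 30·x^4 + 27·x^5)·Dx  (order 1).
h: a_k = -16, -96, -312, -1024, -2880, -8112, …
ICs: h(0) = -16.

f: a_k = -2, -2, -2, -2, -2, -2, …
g: a_k = 4, 4, 16, 28, 76, 160, …
Product ⇒ symmetric product L₀, ord ≤ 1.
h₀' ⇒ L via d/dx closure of L₀.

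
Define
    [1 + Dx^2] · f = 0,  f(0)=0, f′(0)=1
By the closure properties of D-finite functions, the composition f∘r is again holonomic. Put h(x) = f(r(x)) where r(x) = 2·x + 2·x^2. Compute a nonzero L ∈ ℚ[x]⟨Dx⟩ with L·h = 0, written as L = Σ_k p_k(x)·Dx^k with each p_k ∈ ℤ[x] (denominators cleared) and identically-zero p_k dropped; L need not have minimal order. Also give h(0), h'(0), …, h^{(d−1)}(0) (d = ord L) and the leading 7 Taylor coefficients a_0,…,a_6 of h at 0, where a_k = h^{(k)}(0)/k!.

f: a_k = 0, 1, 0, -1/6, 0, 1/120, 0, …
h₀=f(r): pull back L_f along r ⇒ L₀.
L = (4 + 24·x + 48·x^2 + 32·x^3) - 2·Dx + (1 + 2·x)·Dx^2  (order 2).
h: a_k = 0, 2, 2, -4/3, -4, -56/15, 0, …
ICs: h(0) = 0, h′(0) = 2.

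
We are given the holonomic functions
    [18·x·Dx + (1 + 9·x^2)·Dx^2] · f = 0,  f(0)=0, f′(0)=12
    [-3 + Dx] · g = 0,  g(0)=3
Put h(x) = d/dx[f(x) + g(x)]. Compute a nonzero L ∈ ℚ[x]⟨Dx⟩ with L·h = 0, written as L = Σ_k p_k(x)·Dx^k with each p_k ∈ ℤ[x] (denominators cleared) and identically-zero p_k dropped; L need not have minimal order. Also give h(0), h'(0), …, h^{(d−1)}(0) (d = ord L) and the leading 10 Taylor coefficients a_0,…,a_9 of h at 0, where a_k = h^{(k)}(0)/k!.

L = (18 - 108·x - 162·x^2) + (-9 + 27·x + 27·x^2 - 81·x^3)·Dx + (1 + 3·x + 9·x^2 + 27·x^3)·Dx^2  (order 2).
h: a_k = 21, 27, -135/2, 81/2, 8019/8, 729/40, -699111/80, 2187/560, 352725921/4480, 2187/4480, …
ICs: h(0) = 21, h′(0) = 27.

f: a_k = 0, 12, 0, -36, 0, 972/5, 0, -8748/7, 0, 8748, …
g: a_k = 3, 9, 27/2, 27/2, 81/8, 243/40, 243/80, 729/560, 2187/4480, 729/4480, …
Weyl lclm of L_f,L_g ⇒ L₀ (ord ≤ 3).
Derive L from L₀ (diff closure).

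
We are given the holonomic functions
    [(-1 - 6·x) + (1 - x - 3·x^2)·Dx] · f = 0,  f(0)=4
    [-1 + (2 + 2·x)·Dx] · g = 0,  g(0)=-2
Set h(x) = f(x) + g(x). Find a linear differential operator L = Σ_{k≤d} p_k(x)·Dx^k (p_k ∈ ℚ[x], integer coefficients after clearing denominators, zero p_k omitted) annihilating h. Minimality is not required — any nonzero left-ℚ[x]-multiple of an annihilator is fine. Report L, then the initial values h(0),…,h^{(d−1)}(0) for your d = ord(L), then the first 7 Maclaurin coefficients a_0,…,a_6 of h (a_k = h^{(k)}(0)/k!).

f: a_k = 4, 4, 16, 28, 76, 160, 388, …
g: a_k = -2, -1, 1/4, -1/8, 5/64, -7/128, 21/512, …
Weyl lclm of L_f,L_g ⇒ L₀ (ord ≤ 2).
L = (-17 - 57·x - 135·x^2 - 90·x^3) + (33 + 134·x + 387·x^2 + 510·x^3 + 225·x^4)·Dx + (-2 - 30·x - 22·x^2 + 126·x^3 + 210·x^4 + 90·x^5)·Dx^2  (order 2).
h: a_k = 2, 3, 65/4, 223/8, 4869/64, 20473/128, 198677/512, …
ICs: h(0) = 2, h′(0) = 3.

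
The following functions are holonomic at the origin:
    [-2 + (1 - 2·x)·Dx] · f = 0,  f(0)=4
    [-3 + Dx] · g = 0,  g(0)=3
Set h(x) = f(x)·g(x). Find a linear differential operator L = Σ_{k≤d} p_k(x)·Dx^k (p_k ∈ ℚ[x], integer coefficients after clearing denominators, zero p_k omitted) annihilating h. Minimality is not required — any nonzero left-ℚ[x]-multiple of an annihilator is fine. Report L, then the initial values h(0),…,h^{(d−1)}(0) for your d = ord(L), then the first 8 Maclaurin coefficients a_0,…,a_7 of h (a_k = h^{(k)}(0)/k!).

f: a_k = 4, 8, 16, 32, 64, 128, 256, 512, …
g: a_k = 3, 9, 27/2, 27/2, 81/8, 243/40, 243/80, 729/560, …
L₀ := L_f ⊗_s L_g (sym. prod.), ord ≤ 1.
L = (5 - 6·x) + (-1 + 2·x)·Dx  (order 1).
h: a_k = 12, 60, 174, 402, 1689/2, 17133/10, 13755/4, 963579/140, …
ICs: h(0) = 12.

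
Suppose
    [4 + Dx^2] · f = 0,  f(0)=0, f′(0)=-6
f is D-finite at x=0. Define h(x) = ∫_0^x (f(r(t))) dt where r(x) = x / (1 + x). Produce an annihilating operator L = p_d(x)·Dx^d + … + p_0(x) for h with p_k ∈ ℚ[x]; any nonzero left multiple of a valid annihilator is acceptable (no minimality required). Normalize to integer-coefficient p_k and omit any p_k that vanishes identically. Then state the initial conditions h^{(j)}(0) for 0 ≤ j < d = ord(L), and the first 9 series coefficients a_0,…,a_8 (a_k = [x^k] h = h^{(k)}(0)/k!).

f: a_k = 0, -6, 0, 4, 0, -4/5, 0, 8/105, 0, …
Substitute x→r, Dx→(1/r')Dx; clear ⇒ L₀.
∫: right-multiply L₀ by Dx.
L = 4·Dx + (2 + 6·x + 6·x^2 + 2·x^3)·Dx^2 + (1 + 4·x + 6·x^2 + 4·x^3 + x^4)·Dx^3  (order 3).
h: a_k = 0, 0, -3, 2, -1/2, -6/5, 43/15, -30/7, 2209/420, …
ICs: h(0) = 0, h′(0) = 0, h′′(0) = -6.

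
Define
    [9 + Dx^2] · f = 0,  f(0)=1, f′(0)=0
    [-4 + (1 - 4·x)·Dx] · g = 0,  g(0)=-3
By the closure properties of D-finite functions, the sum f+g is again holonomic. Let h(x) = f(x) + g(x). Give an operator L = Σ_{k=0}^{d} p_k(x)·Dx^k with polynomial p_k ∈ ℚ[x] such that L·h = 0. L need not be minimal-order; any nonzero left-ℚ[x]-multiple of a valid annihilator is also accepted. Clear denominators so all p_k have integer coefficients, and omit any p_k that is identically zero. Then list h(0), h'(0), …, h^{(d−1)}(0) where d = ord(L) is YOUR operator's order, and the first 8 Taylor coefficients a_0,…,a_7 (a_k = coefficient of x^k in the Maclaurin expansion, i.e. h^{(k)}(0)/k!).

L = (-3780 + 2592·x - 5184·x^2) + (369 - 2124·x + 3888·x^2 - 5184·x^3)·Dx + (-420 + 288·x - 576·x^2)·Dx^2 + (41 - 236·x + 432·x^2 - 576·x^3)·Dx^3  (order 3).
h: a_k = -2, -12, -105/2, -192, -6117/8, -3072, -983121/80, -49152, …
ICs: h(0) = -2, h′(0) = -12, h′′(0) = -105.

f: a_k = 1, 0, -9/2, 0, 27/8, 0, -81/80, 0, …
g: a_k = -3, -12, -48, -192, -768, -3072, -12288, -49152, …
Sum ⇒ L₀ = lclm(L_f,L_g) in ℚ(x)⟨Dx⟩.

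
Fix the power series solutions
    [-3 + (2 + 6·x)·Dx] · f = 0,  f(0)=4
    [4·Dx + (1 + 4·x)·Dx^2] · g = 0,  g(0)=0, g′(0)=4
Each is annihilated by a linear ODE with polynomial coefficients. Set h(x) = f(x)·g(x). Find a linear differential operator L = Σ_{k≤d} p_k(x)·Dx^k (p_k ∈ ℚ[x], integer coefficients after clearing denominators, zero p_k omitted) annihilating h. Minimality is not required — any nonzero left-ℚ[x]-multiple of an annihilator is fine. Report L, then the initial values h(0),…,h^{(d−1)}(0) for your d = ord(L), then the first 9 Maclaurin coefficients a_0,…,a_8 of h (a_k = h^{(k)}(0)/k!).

L = (3 + 36·x) + (4 + 12·x)·Dx + (4 + 40·x + 132·x^2 + 144·x^3)·Dx^2  (order 2).
h: a_k = 0, 16, -8, 58/3, -65, 9383/40, -206953/240, 7147521/2240, -53092163/4480, …
ICs: h(0) = 0, h′(0) = 16.

f: a_k = 4, 6, -9/2, 27/4, -405/32, 1701/64, -15309/256, 72171/512, -2814669/8192, …
g: a_k = 0, 4, -8, 64/3, -64, 1024/5, -2048/3, 16384/7, -8192, …
Sym-product of L_f,L_g gives L₀ (≤ ord 2).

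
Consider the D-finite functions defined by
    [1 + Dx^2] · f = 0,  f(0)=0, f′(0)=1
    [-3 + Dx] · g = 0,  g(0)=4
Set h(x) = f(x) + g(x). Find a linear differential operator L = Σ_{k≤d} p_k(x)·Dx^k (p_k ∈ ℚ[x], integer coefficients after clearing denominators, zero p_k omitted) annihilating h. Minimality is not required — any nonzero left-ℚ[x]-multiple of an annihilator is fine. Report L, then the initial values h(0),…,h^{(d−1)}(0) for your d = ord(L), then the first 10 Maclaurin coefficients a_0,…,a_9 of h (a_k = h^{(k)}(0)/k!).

f: a_k = 0, 1, 0, -1/6, 0, 1/120, 0, -1/5040, 0, 1/362880, …
g: a_k = 4, 12, 18, 18, 27/2, 81/10, 81/20, 243/140, 729/1120, 243/1120, …
Weyl lclm of L_f,L_g ⇒ L₀ (ord ≤ 3).
L = -3 + Dx - 3·Dx^2 + Dx^3  (order 3).
h: a_k = 4, 13, 18, 107/6, 27/2, 973/120, 81/20, 8747/5040, 729/1120, 78733/362880, …
ICs: h(0) = 4, h′(0) = 13, h′′(0) = 36.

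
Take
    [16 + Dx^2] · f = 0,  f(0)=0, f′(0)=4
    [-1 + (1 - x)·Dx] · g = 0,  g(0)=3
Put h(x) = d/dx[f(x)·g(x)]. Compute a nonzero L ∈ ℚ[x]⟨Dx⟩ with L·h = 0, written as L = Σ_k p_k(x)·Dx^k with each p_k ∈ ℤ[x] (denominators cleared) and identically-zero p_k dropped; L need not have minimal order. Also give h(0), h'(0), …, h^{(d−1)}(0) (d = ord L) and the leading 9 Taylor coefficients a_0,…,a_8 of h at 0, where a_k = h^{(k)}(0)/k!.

f: a_k = 0, 4, 0, -32/3, 0, 128/15, 0, -1024/315, 0, …
g: a_k = 3, 3, 3, 3, 3, 3, 3, 3, 3, …
L₀ := L_f ⊗_s L_g (sym. prod.), ord ≤ 2.
Differentiate: ansatz ord ≤ ord L₀ ⇒ L.
L = (14 - 32·x + 16·x^2) + (-2 + 2·x)·Dx + (1 - 2·x + x^2)·Dx^2  (order 2).
h: a_k = 12, 24, -60, -80, 28, 168/5, -436/15, -3488/105, -268/15, …
ICs: h(0) = 12, h′(0) = 24.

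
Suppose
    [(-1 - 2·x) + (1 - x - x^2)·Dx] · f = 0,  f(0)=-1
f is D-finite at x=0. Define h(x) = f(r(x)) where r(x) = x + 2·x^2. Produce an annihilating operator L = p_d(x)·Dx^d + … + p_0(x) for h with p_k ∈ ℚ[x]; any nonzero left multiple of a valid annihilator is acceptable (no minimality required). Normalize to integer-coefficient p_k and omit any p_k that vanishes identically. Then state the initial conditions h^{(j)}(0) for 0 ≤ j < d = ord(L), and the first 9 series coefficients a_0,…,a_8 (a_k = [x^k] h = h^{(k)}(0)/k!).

f: a_k = -1, -1, -2, -3, -5, -8, -13, -21, -34, …
Substitute x→r, Dx→(1/r')Dx; clear ⇒ L₀.
L = (1 + 6·x + 12·x^2 + 16·x^3) + (-1 + x + 3·x^2 + 4·x^3 + 4·x^4)·Dx  (order 1).
h: a_k = -1, -1, -4, -11, -31, -84, -237, -657, -1828, …
ICs: h(0) = -1.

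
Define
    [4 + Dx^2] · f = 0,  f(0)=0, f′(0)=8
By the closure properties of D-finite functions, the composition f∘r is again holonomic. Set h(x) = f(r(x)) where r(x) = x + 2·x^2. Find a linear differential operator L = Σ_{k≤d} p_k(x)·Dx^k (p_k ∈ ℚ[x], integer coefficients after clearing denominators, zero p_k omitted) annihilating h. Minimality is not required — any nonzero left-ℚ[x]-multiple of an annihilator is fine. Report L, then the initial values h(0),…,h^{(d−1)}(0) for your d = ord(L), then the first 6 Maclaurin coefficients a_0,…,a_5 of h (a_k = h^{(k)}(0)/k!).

f: a_k = 0, 8, 0, -16/3, 0, 16/15, …
h₀=f(r): pull back L_f along r ⇒ L₀.
L = (4 + 48·x + 192·x^2 + 256·x^3) - 4·Dx + (1 + 4·x)·Dx^2  (order 2).
h: a_k = 0, 8, 16, -16/3, -32, -944/15, …
ICs: h(0) = 0, h′(0) = 8.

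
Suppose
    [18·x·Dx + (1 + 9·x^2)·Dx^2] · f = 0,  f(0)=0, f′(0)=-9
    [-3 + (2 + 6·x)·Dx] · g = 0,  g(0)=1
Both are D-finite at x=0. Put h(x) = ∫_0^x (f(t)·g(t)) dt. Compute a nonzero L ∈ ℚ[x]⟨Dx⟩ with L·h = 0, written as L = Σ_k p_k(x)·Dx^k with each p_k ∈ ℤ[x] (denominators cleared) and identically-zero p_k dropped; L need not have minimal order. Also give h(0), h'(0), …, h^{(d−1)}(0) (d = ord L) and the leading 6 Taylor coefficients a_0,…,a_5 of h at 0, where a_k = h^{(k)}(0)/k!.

L = (27 - 108·x - 81·x^2)·Dx + (-12 + 36·x + 324·x^2 + 324·x^3)·Dx^2 + (4 + 24·x + 72·x^2 + 216·x^3 + 324·x^4)·Dx^3  (order 3).
h: a_k = 0, 0, -9/2, -9/2, 297/32, 81/16, …
ICs: h(0) = 0, h′(0) = 0, h′′(0) = -9.

f: a_k = 0, -9, 0, 27, 0, -729/5, …
g: a_k = 1, 3/2, -9/8, 27/16, -405/128, 1701/256, …
Sym-product of L_f,L_g gives L₀ (≤ ord 2).
Integrate: L := L₀·Dx.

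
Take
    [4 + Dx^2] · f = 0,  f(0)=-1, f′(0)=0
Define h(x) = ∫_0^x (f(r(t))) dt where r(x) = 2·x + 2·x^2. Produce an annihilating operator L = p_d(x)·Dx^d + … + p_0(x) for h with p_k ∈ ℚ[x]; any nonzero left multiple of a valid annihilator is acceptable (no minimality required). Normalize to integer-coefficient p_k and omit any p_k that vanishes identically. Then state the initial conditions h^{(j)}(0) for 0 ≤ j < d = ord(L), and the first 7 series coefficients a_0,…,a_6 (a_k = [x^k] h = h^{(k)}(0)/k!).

f: a_k = -1, 0, 2, 0, -2/3, 0, 4/45, …
h₀=f(r): pull back L_f along r ⇒ L₀.
∫: right-multiply L₀ by Dx.
L = (16 + 96·x + 192·x^2 + 128·x^3)·Dx - 2·Dx^2 + (1 + 2·x)·Dx^3  (order 3).
h: a_k = 0, -1, 0, 8/3, 4, -8/15, -64/9, …
ICs: h(0) = 0, h′(0) = -1, h′′(0) = 0.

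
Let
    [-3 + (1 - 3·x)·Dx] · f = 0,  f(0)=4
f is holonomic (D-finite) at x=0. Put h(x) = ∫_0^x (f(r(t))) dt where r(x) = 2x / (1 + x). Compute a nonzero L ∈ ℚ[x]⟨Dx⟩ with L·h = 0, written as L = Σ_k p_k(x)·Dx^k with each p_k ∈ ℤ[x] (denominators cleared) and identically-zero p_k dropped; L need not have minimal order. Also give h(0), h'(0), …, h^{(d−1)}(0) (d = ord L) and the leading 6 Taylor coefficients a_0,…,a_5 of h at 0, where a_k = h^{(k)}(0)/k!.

f: a_k = 4, 12, 36, 108, 324, 972, …
Change of var in L_f (x↦r) gives L₀.
h=∫₀ˣh₀: take L = L₀·Dx.
L = 6·Dx + (-1 + 4·x + 5·x^2)·Dx^2  (order 2).
h: a_k = 0, 4, 12, 40, 150, 600, …
ICs: h(0) = 0, h′(0) = 4.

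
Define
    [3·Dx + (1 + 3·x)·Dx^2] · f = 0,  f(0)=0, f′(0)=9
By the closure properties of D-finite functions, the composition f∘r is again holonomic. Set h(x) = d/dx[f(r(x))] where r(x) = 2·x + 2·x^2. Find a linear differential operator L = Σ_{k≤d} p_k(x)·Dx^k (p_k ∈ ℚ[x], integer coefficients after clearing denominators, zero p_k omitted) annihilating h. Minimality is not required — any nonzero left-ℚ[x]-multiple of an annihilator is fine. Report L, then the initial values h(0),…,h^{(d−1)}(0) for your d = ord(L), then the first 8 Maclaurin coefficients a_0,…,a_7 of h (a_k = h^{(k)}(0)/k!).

f: a_k = 0, 9, -27/2, 27, -243/4, 729/5, -729/2, 6561/7, …
Substitute x→r, Dx→(1/r')Dx; clear ⇒ L₀.
Derive L from L₀ (diff closure).
L = (4 + 12·x + 12·x^2) + (1 + 8·x + 18·x^2 + 12·x^3)·Dx  (order 1).
h: a_k = 18, -72, 324, -1512, 7128, -33696, 159408, -754272, …
ICs: h(0) = 18.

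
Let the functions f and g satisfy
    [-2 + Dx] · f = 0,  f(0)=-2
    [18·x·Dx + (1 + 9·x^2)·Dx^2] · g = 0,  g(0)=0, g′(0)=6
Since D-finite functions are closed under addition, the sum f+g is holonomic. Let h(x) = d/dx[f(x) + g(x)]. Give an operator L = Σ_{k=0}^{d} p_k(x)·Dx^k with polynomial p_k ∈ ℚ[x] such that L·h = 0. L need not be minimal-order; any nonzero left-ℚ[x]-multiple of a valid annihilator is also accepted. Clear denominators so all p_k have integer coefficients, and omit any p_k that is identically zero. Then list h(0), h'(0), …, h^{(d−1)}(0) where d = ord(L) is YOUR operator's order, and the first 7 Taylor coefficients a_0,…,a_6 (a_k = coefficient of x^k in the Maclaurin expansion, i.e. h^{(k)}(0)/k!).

f: a_k = -2, -4, -4, -8/3, -4/3, -8/15, -8/45, …
g: a_k = 0, 6, 0, -18, 0, 486/5, 0, …
Sum ⇒ L₀ = lclm(L_f,L_g) in ℚ(x)⟨Dx⟩.
h₀' ⇒ L via d/dx closure of L₀.
L = (18 - 36·x - 486·x^2 - 324·x^3) + (-11 + 207·x^2 - 162·x^4)·Dx + (1 + 9·x + 18·x^2 + 81·x^3 + 81·x^4)·Dx^2  (order 2).
h: a_k = 2, -8, -62, -16/3, 1450/3, -16/15, -196846/45, …
ICs: h(0) = 2, h′(0) = -8.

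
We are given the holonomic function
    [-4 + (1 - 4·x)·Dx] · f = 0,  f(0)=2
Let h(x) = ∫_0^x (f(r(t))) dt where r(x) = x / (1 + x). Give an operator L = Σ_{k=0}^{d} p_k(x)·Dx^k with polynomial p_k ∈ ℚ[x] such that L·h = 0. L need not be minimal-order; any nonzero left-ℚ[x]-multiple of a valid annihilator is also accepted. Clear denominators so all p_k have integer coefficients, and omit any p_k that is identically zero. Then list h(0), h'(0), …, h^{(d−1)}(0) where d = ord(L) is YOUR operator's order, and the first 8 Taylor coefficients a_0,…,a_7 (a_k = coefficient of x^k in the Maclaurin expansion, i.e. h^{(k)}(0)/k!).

L = 4·Dx + (-1 + 2·x + 3·x^2)·Dx^2  (order 2).
h: a_k = 0, 2, 4, 8, 18, 216/5, 108, 1944/7, …
ICs: h(0) = 0, h′(0) = 2.

f: a_k = 2, 8, 32, 128, 512, 2048, 8192, 32768, …
f∘r: x↦r, Dx↦Dx/r' in L_f ⇒ L₀.
h=∫₀ˣh₀: take L = L₀·Dx.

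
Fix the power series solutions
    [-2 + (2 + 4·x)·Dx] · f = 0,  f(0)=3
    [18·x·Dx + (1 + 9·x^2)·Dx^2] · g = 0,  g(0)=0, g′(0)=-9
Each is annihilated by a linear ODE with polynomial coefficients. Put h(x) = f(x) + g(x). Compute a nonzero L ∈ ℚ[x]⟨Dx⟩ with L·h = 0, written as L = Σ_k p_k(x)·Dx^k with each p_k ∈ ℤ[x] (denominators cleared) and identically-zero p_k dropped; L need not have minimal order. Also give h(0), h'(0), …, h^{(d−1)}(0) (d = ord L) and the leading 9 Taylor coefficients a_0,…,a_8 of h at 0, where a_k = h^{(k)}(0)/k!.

L = (-18 - 90·x + 486·x^2 + 486·x^3)·Dx + (-21 - 72·x + 360·x^2 + 1944·x^3 + 1701·x^4)·Dx^2 + (-1 + 16·x + 54·x^2 + 198·x^3 + 567·x^4 + 486·x^5)·Dx^3  (order 3).
h: a_k = 3, -6, -3/2, 57/2, -15/8, -5727/40, -63/16, 105669/112, -1287/128, …
ICs: h(0) = 3, h′(0) = -6, h′′(0) = -3.

f: a_k = 3, 3, -3/2, 3/2, -15/8, 21/8, -63/16, 99/16, -1287/128, …
g: a_k = 0, -9, 0, 27, 0, -729/5, 0, 6561/7, 0, …
f+g: L₀ = lclm(L_f,L_g), ord ≤ 1+2.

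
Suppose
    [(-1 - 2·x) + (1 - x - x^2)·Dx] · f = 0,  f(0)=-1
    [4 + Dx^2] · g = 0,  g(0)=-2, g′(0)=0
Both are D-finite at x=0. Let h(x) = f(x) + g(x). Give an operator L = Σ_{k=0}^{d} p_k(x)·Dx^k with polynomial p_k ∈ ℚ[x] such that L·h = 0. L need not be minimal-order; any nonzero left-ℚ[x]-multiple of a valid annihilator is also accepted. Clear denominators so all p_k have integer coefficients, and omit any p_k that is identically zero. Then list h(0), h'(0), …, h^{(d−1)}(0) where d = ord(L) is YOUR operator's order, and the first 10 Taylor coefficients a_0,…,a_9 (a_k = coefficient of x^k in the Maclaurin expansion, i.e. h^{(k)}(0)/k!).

f: a_k = -1, -1, -2, -3, -5, -8, -13, -21, -34, -55, …
g: a_k = -2, 0, 4, 0, -4/3, 0, 8/45, 0, -4/315, 0, …
h₀=f+g: left-lcm gives L₀, ord ≤ 3.
L = (44 + 96·x + 32·x^2 + 48·x^3 + 40·x^4 + 16·x^5) + (-16 + 20·x + 8·x^2 - 16·x^3 + 12·x^4 + 24·x^5 + 8·x^6)·Dx + (11 + 24·x + 8·x^2 + 12·x^3 + 10·x^4 + 4·x^5)·Dx^2 + (-4 + 5·x + 2·x^2 - 4·x^3 + 3·x^4 + 6·x^5 + 2·x^6)·Dx^3  (order 3).
h: a_k = -3, -1, 2, -3, -19/3, -8, -577/45, -21, -10714/315, -55, …
ICs: h(0) = -3, h′(0) = -1, h′′(0) = 4.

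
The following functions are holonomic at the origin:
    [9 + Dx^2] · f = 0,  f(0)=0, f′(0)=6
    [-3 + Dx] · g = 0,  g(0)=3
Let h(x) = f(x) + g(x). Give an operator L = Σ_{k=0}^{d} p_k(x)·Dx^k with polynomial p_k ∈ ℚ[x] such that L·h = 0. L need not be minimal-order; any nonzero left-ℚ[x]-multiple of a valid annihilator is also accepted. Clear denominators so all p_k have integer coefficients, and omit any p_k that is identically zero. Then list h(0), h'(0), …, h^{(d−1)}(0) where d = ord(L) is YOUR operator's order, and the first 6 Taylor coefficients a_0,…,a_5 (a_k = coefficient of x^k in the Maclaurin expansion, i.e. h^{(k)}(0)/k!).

f: a_k = 0, 6, 0, -9, 0, 81/20, …
g: a_k = 3, 9, 27/2, 27/2, 81/8, 243/40, …
h₀=f+g: left-lcm gives L₀, ord ≤ 3.
L = -27 + 9·Dx - 3·Dx^2 + Dx^3  (order 3).
h: a_k = 3, 15, 27/2, 9/2, 81/8, 81/8, …
ICs: h(0) = 3, h′(0) = 15, h′′(0) = 27.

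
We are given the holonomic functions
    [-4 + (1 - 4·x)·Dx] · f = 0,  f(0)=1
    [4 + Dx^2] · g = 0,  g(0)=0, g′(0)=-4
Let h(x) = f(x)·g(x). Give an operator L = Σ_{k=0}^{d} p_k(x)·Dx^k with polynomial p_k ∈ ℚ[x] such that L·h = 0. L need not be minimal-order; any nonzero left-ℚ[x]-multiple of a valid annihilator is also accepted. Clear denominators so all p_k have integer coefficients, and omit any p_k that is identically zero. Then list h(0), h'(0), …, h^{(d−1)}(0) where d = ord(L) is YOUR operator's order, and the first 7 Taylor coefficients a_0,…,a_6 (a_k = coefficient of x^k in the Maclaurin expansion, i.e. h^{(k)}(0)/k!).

f: a_k = 1, 4, 16, 64, 256, 1024, 4096, …
g: a_k = 0, -4, 0, 8/3, 0, -8/15, 0, …
f·g: L₀ = L_f ⊗_s L_g, ord ≤ 1·2.
L = (-4 + 16·x) + 8·Dx + (-1 + 4·x)·Dx^2  (order 2).
h: a_k = 0, -4, -16, -184/3, -736/3, -14728/15, -58912/15, …
ICs: h(0) = 0, h′(0) = -4.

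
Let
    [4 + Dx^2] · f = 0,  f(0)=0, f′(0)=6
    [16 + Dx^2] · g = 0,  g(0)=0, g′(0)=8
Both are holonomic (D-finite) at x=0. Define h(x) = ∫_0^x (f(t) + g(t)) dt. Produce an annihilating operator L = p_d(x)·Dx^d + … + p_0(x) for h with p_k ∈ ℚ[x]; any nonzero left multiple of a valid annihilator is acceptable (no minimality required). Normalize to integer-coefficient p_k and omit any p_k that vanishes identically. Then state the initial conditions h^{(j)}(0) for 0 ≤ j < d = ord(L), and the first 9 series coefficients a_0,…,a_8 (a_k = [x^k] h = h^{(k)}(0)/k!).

f: a_k = 0, 6, 0, -4, 0, 4/5, 0, -8/105, 0, …
g: a_k = 0, 8, 0, -64/3, 0, 256/15, 0, -2048/315, 0, …
Sum ⇒ L₀ = lclm(L_f,L_g) in ℚ(x)⟨Dx⟩.
Integrate: L := L₀·Dx.
L = 64·Dx + 20·Dx^3 + Dx^5  (order 5).
h: a_k = 0, 0, 7, 0, -19/3, 0, 134/45, 0, -37/45, …
ICs: h(0) = 0, h′(0) = 0, h′′(0) = 14, h′′′(0) = 0, h′′′′(0) = -152.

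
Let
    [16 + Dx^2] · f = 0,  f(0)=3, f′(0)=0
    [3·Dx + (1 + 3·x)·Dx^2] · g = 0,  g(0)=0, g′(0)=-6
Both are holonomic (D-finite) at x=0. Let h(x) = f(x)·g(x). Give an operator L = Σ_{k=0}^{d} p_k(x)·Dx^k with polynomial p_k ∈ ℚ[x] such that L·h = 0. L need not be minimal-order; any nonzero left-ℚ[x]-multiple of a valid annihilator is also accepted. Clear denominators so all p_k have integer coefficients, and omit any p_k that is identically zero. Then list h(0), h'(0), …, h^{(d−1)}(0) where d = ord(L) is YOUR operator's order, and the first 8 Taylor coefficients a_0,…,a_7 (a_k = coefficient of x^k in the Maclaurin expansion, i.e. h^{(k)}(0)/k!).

f: a_k = 3, 0, -24, 0, 32, 0, -256/15, 0, …
g: a_k = 0, -6, 9, -18, 81/2, -486/5, 243, -4374/7, …
h₀=f·g: eliminate ⇒ L₀, order ≤ 2·2.
L = (2272 + 127488·x + 781056·x^2 + 1769472·x^3 + 1327104·x^4) + (4416 + 50112·x + 165888·x^2 + 165888·x^3)·Dx + (1022 + 19392·x + 102816·x^2 + 221184·x^3 + 165888·x^4)·Dx^2 + (276 + 3132·x + 10368·x^2 + 10368·x^3)·Dx^3 + (55 + 714·x + 3375·x^2 + 6912·x^3 + 5184·x^4)·Dx^4  (order 4).
h: a_k = 0, -18, 27, 90, -189/2, -258/5, 45, -538/35, …
ICs: h(0) = 0, h′(0) = -18, h′′(0) = 54, h′′′(0) = 540.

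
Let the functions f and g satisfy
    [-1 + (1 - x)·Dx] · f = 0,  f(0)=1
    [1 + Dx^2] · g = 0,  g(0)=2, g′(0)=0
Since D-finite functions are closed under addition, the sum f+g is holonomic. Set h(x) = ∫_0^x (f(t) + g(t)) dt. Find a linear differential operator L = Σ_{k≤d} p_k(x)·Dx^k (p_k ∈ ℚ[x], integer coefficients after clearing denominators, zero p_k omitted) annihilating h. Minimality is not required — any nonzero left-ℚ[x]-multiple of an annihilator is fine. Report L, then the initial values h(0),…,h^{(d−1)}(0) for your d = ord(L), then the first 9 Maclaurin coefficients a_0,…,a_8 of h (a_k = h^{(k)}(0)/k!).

L = (7 - 2·x + x^2)·Dx + (-3 + 5·x - 3·x^2 + x^3)·Dx^2 + (7 - 2·x + x^2)·Dx^3 + (-3 + 5·x - 3·x^2 + x^3)·Dx^4  (order 4).
h: a_k = 0, 3, 1/2, 0, 1/4, 13/60, 1/6, 359/2520, 1/8, …
ICs: h(0) = 0, h′(0) = 3, h′′(0) = 1, h′′′(0) = 0.

f: a_k = 1, 1, 1, 1, 1, 1, 1, 1, 1, …
g: a_k = 2, 0, -1, 0, 1/12, 0, -1/360, 0, 1/20160, …
Sum ⇒ L₀ = lclm(L_f,L_g) in ℚ(x)⟨Dx⟩.
h=∫₀ˣh₀: take L = L₀·Dx.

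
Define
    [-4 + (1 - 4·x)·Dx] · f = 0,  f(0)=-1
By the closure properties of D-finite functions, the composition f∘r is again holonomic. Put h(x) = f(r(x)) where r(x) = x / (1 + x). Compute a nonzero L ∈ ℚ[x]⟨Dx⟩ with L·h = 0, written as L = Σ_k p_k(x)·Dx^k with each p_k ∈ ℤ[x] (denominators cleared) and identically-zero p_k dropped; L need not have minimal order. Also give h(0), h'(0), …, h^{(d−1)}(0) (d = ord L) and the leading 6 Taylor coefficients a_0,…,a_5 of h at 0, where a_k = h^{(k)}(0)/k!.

L = 4 + (-1 + 2·x + 3·x^2)·Dx  (order 1).
h: a_k = -1, -4, -12, -36, -108, -324, …
ICs: h(0) = -1.

f: a_k = -1, -4, -16, -64, -256, -1024, …
L₀ from L_f via x↦r, Dx↦r'^{-1}Dx.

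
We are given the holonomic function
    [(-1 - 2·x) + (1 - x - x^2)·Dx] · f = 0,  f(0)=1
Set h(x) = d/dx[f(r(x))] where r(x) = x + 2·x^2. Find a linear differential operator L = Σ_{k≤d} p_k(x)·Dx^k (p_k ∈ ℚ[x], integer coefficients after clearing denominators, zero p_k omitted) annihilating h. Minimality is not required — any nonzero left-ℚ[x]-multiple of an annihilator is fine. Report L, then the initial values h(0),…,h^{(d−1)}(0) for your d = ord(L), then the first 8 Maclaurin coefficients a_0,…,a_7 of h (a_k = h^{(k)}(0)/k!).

L = (8 + 42·x + 126·x^2 + 208·x^3 + 408·x^4 + 480·x^5 + 320·x^6) + (-1 - 5·x - 3·x^2 + 18·x^3 + 80·x^4 + 120·x^5 + 112·x^6 + 64·x^7)·Dx  (order 1).
h: a_k = 1, 8, 33, 124, 420, 1422, 4599, 14624, …
ICs: h(0) = 1.

f: a_k = 1, 1, 2, 3, 5, 8, 13, 21, …
h₀=f(r): pull back L_f along r ⇒ L₀.
Derive L from L₀ (diff closure).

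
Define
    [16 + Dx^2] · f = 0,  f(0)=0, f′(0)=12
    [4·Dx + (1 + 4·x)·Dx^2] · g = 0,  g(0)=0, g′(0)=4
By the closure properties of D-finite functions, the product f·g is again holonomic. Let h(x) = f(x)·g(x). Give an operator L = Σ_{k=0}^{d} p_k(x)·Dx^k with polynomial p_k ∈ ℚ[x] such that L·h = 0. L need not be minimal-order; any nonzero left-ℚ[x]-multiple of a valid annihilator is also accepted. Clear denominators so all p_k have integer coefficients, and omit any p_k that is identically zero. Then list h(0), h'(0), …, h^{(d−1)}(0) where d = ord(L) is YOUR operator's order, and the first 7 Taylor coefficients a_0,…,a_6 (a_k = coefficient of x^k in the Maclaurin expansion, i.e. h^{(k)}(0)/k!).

f: a_k = 0, 12, 0, -32, 0, 128/5, 0, …
g: a_k = 0, 4, -8, 64/3, -64, 1024/5, -2048/3, …
f·g: L₀ = L_f ⊗_s L_g, ord ≤ 2·2.
L = (-768 + 6144·x + 77824·x^2 + 262144·x^3 + 262144·x^4) + (256 + 5120·x + 24576·x^2 + 32768·x^3)·Dx + (1280·x + 10752·x^2 + 32768·x^3 + 32768·x^4)·Dx^2 + (16 + 320·x + 1536·x^2 + 2048·x^3)·Dx^3 + (3 + 56·x + 368·x^2 + 1024·x^3 + 1024·x^4)·Dx^4  (order 4).
h: a_k = 0, 0, 48, -96, 128, -512, 5632/3, …
ICs: h(0) = 0, h′(0) = 0, h′′(0) = 96, h′′′(0) = -576.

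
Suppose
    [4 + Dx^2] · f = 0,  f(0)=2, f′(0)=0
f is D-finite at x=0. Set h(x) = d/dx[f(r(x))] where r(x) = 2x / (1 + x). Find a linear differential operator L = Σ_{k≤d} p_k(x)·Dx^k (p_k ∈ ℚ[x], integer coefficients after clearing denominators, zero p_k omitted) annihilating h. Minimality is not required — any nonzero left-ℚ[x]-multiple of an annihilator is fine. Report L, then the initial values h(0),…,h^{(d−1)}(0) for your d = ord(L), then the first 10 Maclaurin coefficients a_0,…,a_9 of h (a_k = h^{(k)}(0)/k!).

L = (22 + 12·x + 6·x^2) + (6 + 18·x + 18·x^2 + 6·x^3)·Dx + (1 + 4·x + 6·x^2 + 4·x^3 + x^4)·Dx^2  (order 2).
h: a_k = 0, -32, 96, -320/3, -320/3, 10976/15, -9184/5, 201088/63, -143488/35, 9379616/2835, …
ICs: h(0) = 0, h′(0) = -32.

f: a_k = 2, 0, -4, 0, 4/3, 0, -8/45, 0, 4/315, 0, …
L₀ from L_f via x↦r, Dx↦r'^{-1}Dx.
h=h₀': d/dx-closure on L₀ ⇒ L.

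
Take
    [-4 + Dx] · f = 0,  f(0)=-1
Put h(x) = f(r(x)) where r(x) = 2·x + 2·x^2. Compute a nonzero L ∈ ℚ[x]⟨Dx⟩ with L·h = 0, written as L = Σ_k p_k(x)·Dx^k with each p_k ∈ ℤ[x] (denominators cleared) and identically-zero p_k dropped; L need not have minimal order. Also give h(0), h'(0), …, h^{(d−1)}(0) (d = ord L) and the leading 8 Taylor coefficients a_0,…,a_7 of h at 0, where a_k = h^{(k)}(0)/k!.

L = (-8 - 16·x) + Dx  (order 1).
h: a_k = -1, -8, -40, -448/3, -1376/3, -18176/15, -127744/45, -378880/63, …
ICs: h(0) = -1.

f: a_k = -1, -4, -8, -32/3, -32/3, -128/15, -256/45, -1024/315, …
L₀ from L_f via x↦r, Dx↦r'^{-1}Dx.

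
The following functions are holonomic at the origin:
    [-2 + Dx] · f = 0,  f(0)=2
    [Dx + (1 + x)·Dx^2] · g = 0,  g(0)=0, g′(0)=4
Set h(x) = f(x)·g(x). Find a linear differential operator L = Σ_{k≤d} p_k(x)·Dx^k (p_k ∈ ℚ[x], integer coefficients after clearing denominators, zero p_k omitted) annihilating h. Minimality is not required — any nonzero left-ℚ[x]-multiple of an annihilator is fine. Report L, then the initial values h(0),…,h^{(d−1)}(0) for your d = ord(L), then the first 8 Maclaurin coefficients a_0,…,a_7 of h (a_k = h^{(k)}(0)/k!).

f: a_k = 2, 4, 4, 8/3, 4/3, 8/15, 8/45, 16/315, …
g: a_k = 0, 4, -2, 4/3, -1, 4/5, -2/3, 4/7, …
Product ⇒ symmetric product L₀, ord ≤ 2.
L = (2 + 4·x) + (-3 - 4·x)·Dx + (1 + x)·Dx^2  (order 2).
h: a_k = 0, 8, 12, 32/3, 6, 44/15, 8/9, 136/315, …
ICs: h(0) = 0, h′(0) = 8.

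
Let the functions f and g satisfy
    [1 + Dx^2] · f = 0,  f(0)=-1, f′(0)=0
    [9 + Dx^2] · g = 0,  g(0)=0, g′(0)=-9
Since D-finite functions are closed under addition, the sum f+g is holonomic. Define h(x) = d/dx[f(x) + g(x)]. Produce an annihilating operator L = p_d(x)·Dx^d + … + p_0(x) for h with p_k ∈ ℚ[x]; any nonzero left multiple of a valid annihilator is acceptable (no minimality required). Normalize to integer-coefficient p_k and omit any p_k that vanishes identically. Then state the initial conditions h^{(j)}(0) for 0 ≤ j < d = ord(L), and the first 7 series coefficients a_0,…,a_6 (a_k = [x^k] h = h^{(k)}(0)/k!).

L = 9 + 10·Dx^2 + Dx^4  (order 4).
h: a_k = -9, 1, 81/2, -1/6, -243/8, 1/120, 729/80, …
ICs: h(0) = -9, h′(0) = 1, h′′(0) = 81, h′′′(0) = -1.

f: a_k = -1, 0, 1/2, 0, -1/24, 0, 1/720, …
g: a_k = 0, -9, 0, 27/2, 0, -243/40, 0, …
h₀=f+g: left-lcm gives L₀, ord ≤ 4.
h=h₀': d/dx-closure on L₀ ⇒ L.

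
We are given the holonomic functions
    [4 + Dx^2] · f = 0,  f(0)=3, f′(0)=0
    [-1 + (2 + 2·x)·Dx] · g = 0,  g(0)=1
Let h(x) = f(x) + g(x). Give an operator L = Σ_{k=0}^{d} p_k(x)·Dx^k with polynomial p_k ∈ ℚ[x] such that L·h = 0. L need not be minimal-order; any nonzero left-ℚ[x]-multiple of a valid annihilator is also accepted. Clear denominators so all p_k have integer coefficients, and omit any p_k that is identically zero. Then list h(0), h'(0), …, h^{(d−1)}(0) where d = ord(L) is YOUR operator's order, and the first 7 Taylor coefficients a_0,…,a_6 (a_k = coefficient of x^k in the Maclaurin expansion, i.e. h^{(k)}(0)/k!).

f: a_k = 3, 0, -6, 0, 2, 0, -4/15, …
g: a_k = 1, 1/2, -1/8, 1/16, -5/128, 7/256, -21/1024, …
f+g: L₀ = lclm(L_f,L_g), ord ≤ 2+1.
L = (-76 - 128·x - 64·x^2) + (120 + 376·x + 384·x^2 + 128·x^3)·Dx + (-19 - 32·x - 16·x^2)·Dx^2 + (30 + 94·x + 96·x^2 + 32·x^3)·Dx^3  (order 3).
h: a_k = 4, 1/2, -49/8, 1/16, 251/128, 7/256, -4411/15360, …
ICs: h(0) = 4, h′(0) = 1/2, h′′(0) = -49/4.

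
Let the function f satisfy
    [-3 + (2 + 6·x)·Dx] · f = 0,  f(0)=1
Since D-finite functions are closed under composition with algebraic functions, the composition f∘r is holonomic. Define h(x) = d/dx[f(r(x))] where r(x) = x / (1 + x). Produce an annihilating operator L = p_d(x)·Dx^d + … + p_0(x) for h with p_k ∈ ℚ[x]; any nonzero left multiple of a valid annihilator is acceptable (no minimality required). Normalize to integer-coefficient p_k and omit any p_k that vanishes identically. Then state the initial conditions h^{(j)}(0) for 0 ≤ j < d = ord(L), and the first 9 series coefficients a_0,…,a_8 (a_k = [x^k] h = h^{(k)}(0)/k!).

L = (-7 - 16·x) + (-2 - 10·x - 8·x^2)·Dx  (order 1).
h: a_k = 3/2, -21/4, 261/16, -1677/32, 45345/256, -318915/512, 4608345/2048, -33903165/4096, 2020675545/65536, …
ICs: h(0) = 3/2.

f: a_k = 1, 3/2, -9/8, 27/16, -405/128, 1701/256, -15309/1024, 72171/2048, -2814669/32768, …
Change of var in L_f (x↦r) gives L₀.
Derive L from L₀ (diff closure).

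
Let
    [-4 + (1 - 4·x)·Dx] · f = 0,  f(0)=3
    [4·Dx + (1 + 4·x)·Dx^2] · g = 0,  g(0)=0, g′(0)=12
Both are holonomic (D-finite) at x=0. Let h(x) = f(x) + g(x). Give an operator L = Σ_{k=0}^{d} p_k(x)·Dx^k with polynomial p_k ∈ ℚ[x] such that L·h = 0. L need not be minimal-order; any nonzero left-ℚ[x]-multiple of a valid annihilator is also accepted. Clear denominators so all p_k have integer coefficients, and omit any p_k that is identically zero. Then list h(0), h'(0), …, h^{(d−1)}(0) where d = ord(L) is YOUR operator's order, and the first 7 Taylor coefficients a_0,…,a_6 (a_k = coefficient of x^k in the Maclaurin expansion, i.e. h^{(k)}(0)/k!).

L = (160 + 128·x)·Dx + (16 + 256·x + 256·x^2)·Dx^2 + (-3 - 4·x + 48·x^2 + 64·x^3)·Dx^3  (order 3).
h: a_k = 3, 24, 24, 256, 576, 18432/5, 10240, …
ICs: h(0) = 3, h′(0) = 24, h′′(0) = 48.

f: a_k = 3, 12, 48, 192, 768, 3072, 12288, …
g: a_k = 0, 12, -24, 64, -192, 3072/5, -2048, …
Weyl lclm of L_f,L_g ⇒ L₀ (ord ≤ 3).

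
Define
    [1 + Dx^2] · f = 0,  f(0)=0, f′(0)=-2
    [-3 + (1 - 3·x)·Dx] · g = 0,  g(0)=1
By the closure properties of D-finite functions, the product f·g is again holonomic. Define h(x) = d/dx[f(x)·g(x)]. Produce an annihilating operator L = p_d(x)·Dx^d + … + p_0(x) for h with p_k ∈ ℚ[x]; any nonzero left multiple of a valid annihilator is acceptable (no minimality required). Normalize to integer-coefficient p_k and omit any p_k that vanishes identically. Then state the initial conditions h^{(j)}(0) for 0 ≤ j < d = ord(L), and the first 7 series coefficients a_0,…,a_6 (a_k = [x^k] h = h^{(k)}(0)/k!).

f: a_k = 0, -2, 0, 1/3, 0, -1/60, 0, …
g: a_k = 1, 3, 9, 27, 81, 243, 729, …
h₀=f·g: eliminate ⇒ L₀, order ≤ 2·1.
h₀' ⇒ L via d/dx closure of L₀.
L = (-17 - 6·x + 9·x^2) + (-6 + 18·x)·Dx + (1 - 6·x + 9·x^2)·Dx^2  (order 2).
h: a_k = -2, -12, -53, -212, -9541/12, -28623/10, -3606497/360, …
ICs: h(0) = -2, h′(0) = -12.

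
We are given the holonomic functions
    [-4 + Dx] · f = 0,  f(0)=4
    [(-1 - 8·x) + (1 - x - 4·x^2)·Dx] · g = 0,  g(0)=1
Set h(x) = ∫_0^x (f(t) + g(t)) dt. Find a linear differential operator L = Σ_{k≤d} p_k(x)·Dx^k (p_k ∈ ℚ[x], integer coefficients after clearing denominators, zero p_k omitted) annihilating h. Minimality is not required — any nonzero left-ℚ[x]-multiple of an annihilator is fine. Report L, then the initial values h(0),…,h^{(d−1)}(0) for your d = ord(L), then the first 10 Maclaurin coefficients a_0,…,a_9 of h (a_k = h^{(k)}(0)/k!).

f: a_k = 4, 16, 32, 128/3, 128/3, 512/15, 1024/45, 4096/315, 2048/315, 8192/2835, …
g: a_k = 1, 1, 5, 9, 29, 65, 181, 441, 1165, 2929, …
L₀ := lclm(L_f,L_g); ord L₀ ≤ 1+1.
h=∫₀ˣh₀: take L = L₀·Dx.
L = (24 - 16·x + 576·x^2 + 512·x^3)·Dx + (6 - 56·x - 208·x^2 + 128·x^3 + 256·x^4)·Dx^2 + (-3 + 15·x + 16·x^2 - 64·x^3 - 64·x^4)·Dx^3  (order 3).
h: a_k = 0, 5, 17/2, 37/3, 155/12, 43/3, 1487/90, 9169/315, 143011/2520, 369023/2835, …
ICs: h(0) = 0, h′(0) = 5, h′′(0) = 17.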